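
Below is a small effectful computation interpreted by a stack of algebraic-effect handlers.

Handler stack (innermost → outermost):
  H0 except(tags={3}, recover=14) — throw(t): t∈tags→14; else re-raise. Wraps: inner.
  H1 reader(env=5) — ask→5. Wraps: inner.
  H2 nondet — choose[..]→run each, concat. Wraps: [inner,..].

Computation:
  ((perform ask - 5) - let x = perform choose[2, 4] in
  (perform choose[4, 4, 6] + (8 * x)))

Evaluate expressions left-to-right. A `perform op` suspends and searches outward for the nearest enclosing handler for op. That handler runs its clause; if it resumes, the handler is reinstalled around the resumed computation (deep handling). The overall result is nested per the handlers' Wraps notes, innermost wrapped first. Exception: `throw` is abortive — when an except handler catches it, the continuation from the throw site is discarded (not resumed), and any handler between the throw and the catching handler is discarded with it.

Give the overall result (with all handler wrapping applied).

Answer: [-20, -20, -22, -36, -36, -38]

Working:
ask @ H1 ⇒ 5
choose[2, 4] @ H2
  branch[0] choose=2:
    choose[4, 4, 6] @ H2
      branch[0] choose=4:
        H0 returns -20
        H1 returns -20
        H2 returns [-20]
      branch[1] choose=4:
        H0 returns -20
        H1 returns -20
        H2 returns [-20]
      branch[2] choose=6:
        H0 returns -22
        H1 returns -22
        H2 returns [-22]
  branch[1] choose=4:
    choose[4, 4, 6] @ H2
      branch[0] choose=4:
        H0 returns -36
        H1 returns -36
        H2 returns [-36]
      branch[1] choose=4:
        H0 returns -36
        H1 returns -36
        H2 returns [-36]
      branch[2] choose=6:
        H0 returns -38
        H1 returns -38
        H2 returns [-38]
= [-20, -20, -22, -36, -36, -38]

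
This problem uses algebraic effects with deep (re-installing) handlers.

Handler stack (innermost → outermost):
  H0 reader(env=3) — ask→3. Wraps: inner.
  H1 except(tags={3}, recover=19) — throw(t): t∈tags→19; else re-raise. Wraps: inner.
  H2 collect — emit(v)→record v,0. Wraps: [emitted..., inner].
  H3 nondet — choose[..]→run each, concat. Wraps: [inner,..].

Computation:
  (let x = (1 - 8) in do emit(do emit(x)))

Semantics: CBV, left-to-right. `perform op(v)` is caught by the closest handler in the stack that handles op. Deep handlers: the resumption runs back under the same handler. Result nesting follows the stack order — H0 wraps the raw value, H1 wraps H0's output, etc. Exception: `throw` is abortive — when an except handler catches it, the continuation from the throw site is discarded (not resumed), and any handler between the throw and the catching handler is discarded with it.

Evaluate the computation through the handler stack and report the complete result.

Answer: [[-7, 0, 0]]

Step-by-step:
emit(-7) @ H2 ⇒ out+=-7
emit(0) @ H2 ⇒ out+=0
H0 returns 0
H1 returns 0
H2 returns [-7, 0, 0]
H3 returns [[-7, 0, 0]]
= [[-7, 0, 0]]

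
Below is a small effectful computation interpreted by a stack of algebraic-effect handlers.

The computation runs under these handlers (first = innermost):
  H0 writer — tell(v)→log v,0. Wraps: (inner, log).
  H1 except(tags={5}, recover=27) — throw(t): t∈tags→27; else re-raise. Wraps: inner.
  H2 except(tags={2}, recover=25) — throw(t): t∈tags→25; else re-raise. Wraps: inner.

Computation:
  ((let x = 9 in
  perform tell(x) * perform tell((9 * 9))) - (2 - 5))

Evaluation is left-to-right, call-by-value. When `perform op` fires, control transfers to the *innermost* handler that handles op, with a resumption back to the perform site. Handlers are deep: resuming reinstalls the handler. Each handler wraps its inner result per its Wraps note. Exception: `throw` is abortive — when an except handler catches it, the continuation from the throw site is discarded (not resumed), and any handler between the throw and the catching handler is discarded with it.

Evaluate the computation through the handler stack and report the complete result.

Step-by-step:
tell(9) @ H0 ⇒ log+=9
tell(81) @ H0 ⇒ log+=81
H0 returns (3, (9, 81))
H1 returns (3, (9, 81))
H2 returns (3, (9, 81))
= (3, (9, 81))

Answer: (3, (9, 81))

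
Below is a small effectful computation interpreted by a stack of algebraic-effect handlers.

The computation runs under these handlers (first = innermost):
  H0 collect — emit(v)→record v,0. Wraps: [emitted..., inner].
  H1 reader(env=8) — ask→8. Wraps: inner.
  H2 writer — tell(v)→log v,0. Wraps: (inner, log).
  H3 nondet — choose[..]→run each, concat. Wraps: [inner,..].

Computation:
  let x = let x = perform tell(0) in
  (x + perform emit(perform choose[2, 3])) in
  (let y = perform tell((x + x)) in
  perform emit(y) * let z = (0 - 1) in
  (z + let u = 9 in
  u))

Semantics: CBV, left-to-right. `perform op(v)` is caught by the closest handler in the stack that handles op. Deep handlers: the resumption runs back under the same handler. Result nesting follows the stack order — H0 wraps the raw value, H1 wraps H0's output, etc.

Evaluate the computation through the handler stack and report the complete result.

Answer: [([2, 0, 0], (0, 0)), ([3, 0, 0], (0, 0))]

Working:
tell(0) @ H2 ⇒ log+=0
choose[2, 3] @ H3
  branch[0] choose=2:
    emit(2) @ H0 ⇒ out+=2
    tell(0) @ H2 ⇒ log+=0
    emit(0) @ H0 ⇒ out+=0
    H0 returns [2, 0, 0]
    H1 returns [2, 0, 0]
    H2 returns ([2, 0, 0], (0, 0))
    H3 returns [([2, 0, 0], (0, 0))]
  branch[1] choose=3:
    emit(3) @ H0 ⇒ out+=3
    tell(0) @ H2 ⇒ log+=0
    emit(0) @ H0 ⇒ out+=0
    H0 returns [3, 0, 0]
    H1 returns [3, 0, 0]
    H2 returns ([3, 0, 0], (0, 0))
    H3 returns [([3, 0, 0], (0, 0))]
= [([2, 0, 0], (0, 0)), ([3, 0, 0], (0, 0))]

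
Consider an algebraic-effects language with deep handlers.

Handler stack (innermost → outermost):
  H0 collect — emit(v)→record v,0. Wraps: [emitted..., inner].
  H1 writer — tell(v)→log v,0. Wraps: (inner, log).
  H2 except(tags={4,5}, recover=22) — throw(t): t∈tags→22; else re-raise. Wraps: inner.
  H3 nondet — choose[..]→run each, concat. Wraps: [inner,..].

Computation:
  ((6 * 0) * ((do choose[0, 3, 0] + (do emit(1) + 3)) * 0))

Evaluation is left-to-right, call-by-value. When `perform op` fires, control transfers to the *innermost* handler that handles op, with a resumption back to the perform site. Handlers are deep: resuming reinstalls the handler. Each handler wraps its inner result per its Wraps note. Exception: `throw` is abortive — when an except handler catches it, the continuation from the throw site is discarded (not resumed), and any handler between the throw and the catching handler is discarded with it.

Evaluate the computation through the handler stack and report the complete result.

Answer: [([1, 0], ()), ([1, 0], ()), ([1, 0], ())]

Evaluation trace:
choose[0, 3, 0] @ H3
  branch[0] choose=0:
    emit(1) @ H0 ⇒ out+=1
    H0 returns [1, 0]
    H1 returns ([1, 0], ())
    H2 returns ([1, 0], ())
    H3 returns [([1, 0], ())]
  branch[1] choose=3:
    emit(1) @ H0 ⇒ out+=1
    H0 returns [1, 0]
    H1 returns ([1, 0], ())
    H2 returns ([1, 0], ())
    H3 returns [([1, 0], ())]
  branch[2] choose=0:
    emit(1) @ H0 ⇒ out+=1
    H0 returns [1, 0]
    H1 returns ([1, 0], ())
    H2 returns ([1, 0], ())
    H3 returns [([1, 0], ())]
= [([1, 0], ()), ([1, 0], ()), ([1, 0], ())]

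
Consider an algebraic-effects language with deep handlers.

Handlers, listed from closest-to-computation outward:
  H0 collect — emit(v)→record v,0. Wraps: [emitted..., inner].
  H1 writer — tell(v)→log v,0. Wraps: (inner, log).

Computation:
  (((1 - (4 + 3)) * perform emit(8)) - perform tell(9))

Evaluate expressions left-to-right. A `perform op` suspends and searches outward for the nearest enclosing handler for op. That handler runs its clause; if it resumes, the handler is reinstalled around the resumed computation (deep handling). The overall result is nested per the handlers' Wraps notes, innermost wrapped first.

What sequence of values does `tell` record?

Step-by-step:
emit(8) @ H0 ⇒ out+=8
tell(9) @ H1 ⇒ log+=9
H0 returns [8, 0]
H1 returns ([8, 0], (9))
= ([8, 0], (9))

Answer: (9)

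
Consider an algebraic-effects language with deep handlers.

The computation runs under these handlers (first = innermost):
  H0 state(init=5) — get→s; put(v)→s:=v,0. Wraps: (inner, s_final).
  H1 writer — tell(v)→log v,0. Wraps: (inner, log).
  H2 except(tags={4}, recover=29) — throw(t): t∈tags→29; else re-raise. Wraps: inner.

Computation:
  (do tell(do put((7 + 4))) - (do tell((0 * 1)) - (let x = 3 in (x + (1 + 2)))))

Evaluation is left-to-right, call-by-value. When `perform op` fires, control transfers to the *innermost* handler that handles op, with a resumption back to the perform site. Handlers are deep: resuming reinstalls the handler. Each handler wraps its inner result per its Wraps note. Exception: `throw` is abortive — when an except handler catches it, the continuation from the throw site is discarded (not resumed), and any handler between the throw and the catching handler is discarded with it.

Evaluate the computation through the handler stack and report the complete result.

Working:
put(11) @ H0 ⇒ s:=11
tell(0) @ H1 ⇒ log+=0
tell(0) @ H1 ⇒ log+=0
H0 returns (6, 11)
H1 returns ((6, 11), (0, 0))
H2 returns ((6, 11), (0, 0))
= ((6, 11), (0, 0))

Answer: ((6, 11), (0, 0))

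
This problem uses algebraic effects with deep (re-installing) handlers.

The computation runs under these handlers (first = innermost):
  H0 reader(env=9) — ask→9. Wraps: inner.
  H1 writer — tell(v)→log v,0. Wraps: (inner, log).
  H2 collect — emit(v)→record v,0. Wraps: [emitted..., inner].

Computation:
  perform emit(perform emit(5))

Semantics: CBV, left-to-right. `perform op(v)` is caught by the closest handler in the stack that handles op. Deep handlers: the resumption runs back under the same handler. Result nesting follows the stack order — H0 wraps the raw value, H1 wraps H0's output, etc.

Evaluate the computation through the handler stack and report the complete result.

Answer: [5, 0, (0, ())]

Working:
emit(5) @ H2 ⇒ out+=5
emit(0) @ H2 ⇒ out+=0
H0 returns 0
H1 returns (0, ())
H2 returns [5, 0, (0, ())]
= [5, 0, (0, ())]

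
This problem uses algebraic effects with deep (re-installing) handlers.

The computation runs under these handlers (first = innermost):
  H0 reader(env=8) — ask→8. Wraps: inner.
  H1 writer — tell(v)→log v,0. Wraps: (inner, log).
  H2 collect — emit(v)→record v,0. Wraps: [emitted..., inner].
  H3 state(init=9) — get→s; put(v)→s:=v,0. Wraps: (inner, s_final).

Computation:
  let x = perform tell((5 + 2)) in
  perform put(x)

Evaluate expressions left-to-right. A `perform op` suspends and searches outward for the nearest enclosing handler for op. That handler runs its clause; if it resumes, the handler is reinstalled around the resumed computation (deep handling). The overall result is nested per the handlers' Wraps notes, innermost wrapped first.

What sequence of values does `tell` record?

Answer: (7)

Step-by-step:
tell(7) @ H1 ⇒ log+=7
put(0) @ H3 ⇒ s:=0
H0 returns 0
H1 returns (0, (7))
H2 returns [(0, (7))]
H3 returns ([(0, (7))], 0)
= ([(0, (7))], 0)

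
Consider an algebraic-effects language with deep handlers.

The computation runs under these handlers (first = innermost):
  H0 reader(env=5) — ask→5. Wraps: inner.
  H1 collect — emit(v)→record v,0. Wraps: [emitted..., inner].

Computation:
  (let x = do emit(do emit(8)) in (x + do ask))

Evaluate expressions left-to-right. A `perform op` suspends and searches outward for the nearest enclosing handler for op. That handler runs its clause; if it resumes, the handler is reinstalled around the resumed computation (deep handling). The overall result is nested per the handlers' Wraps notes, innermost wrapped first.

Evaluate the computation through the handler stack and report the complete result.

Answer: [8, 0, 5]

Working:
emit(8) @ H1 ⇒ out+=8
emit(0) @ H1 ⇒ out+=0
ask @ H0 ⇒ 5
H0 returns 5
H1 returns [8, 0, 5]
= [8, 0, 5]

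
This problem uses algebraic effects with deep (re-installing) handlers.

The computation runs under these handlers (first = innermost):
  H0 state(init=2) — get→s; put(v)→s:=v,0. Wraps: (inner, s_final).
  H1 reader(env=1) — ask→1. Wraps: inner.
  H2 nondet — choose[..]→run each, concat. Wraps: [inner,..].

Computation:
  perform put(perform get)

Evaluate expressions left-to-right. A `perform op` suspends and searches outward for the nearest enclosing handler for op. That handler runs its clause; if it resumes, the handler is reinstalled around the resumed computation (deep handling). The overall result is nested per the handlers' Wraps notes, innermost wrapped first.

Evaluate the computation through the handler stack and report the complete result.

Step-by-step:
get @ H0 ⇒ 2
put(2) @ H0 ⇒ s:=2
H0 returns (0, 2)
H1 returns (0, 2)
H2 returns [(0, 2)]
= [(0, 2)]

Answer: [(0, 2)]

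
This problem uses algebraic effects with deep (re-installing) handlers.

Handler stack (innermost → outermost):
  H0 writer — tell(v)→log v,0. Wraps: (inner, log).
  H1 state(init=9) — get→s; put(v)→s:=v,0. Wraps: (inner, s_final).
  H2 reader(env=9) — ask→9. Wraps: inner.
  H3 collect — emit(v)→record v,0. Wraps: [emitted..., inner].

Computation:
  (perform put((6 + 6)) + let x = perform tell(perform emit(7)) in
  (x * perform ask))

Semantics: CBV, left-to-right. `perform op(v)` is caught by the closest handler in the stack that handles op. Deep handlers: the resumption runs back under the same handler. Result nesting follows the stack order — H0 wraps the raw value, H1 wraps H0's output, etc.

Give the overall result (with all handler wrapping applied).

Working:
put(12) @ H1 ⇒ s:=12
emit(7) @ H3 ⇒ out+=7
tell(0) @ H0 ⇒ log+=0
ask @ H2 ⇒ 9
H0 returns (0, (0))
H1 returns ((0, (0)), 12)
H2 returns ((0, (0)), 12)
H3 returns [7, ((0, (0)), 12)]
= [7, ((0, (0)), 12)]

Answer: [7, ((0, (0)), 12)]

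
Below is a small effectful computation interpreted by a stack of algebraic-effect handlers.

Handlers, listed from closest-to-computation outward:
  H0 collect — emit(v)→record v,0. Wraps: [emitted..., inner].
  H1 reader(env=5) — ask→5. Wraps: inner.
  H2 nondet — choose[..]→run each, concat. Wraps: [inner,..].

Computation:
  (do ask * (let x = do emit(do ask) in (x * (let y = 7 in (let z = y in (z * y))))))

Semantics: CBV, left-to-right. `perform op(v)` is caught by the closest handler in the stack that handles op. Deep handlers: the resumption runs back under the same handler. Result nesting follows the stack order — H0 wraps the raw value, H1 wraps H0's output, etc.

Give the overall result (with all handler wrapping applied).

Answer: [[5, 0]]

Working:
ask @ H1 ⇒ 5
ask @ H1 ⇒ 5
emit(5) @ H0 ⇒ out+=5
H0 returns [5, 0]
H1 returns [5, 0]
H2 returns [[5, 0]]
= [[5, 0]]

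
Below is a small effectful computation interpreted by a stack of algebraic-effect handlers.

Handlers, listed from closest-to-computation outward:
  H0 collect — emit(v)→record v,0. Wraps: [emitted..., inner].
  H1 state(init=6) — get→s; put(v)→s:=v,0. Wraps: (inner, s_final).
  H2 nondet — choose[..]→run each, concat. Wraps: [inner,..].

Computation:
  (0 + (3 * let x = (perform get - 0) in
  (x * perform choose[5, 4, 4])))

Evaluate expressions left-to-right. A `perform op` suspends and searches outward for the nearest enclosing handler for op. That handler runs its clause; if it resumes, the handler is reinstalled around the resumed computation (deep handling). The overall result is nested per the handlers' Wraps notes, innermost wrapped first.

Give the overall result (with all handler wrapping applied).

Step-by-step:
get @ H1 ⇒ 6
choose[5, 4, 4] @ H2
  branch[0] choose=5:
    H0 returns [90]
    H1 returns ([90], 6)
    H2 returns [([90], 6)]
  branch[1] choose=4:
    H0 returns [72]
    H1 returns ([72], 6)
    H2 returns [([72], 6)]
  branch[2] choose=4:
    H0 returns [72]
    H1 returns ([72], 6)
    H2 returns [([72], 6)]
= [([90], 6), ([72], 6), ([72], 6)]

Answer: [([90], 6), ([72], 6), ([72], 6)]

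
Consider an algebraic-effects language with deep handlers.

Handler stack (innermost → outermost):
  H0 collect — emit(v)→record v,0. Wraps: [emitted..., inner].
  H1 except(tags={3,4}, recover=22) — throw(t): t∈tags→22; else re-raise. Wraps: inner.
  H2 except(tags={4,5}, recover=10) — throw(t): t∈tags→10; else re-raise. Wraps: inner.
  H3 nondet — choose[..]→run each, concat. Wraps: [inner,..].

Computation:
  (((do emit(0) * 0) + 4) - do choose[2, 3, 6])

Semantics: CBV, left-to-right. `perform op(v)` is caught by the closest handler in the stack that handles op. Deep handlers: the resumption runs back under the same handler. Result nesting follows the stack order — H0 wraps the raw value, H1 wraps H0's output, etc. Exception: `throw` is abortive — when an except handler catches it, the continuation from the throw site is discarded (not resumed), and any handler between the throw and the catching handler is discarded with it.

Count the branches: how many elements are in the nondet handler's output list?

Working:
emit(0) @ H0 ⇒ out+=0
choose[2, 3, 6] @ H3
  branch[0] choose=2:
    H0 returns [0, 2]
    H1 returns [0, 2]
    H2 returns [0, 2]
    H3 returns [[0, 2]]
  branch[1] choose=3:
    H0 returns [0, 1]
    H1 returns [0, 1]
    H2 returns [0, 1]
    H3 returns [[0, 1]]
  branch[2] choose=6:
    H0 returns [0, -2]
    H1 returns [0, -2]
    H2 returns [0, -2]
    H3 returns [[0, -2]]
= [[0, 2], [0, 1], [0, -2]]

Answer: 3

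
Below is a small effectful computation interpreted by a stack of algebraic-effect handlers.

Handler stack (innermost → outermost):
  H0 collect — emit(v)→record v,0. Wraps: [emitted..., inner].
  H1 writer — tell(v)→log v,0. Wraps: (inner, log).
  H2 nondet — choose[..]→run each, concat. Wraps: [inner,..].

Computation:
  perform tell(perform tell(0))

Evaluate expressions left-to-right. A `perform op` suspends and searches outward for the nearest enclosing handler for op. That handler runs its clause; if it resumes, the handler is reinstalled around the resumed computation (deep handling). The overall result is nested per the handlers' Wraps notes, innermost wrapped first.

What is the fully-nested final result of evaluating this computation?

Working:
tell(0) @ H1 ⇒ log+=0
tell(0) @ H1 ⇒ log+=0
H0 returns [0]
H1 returns ([0], (0, 0))
H2 returns [([0], (0, 0))]
= [([0], (0, 0))]

Answer: [([0], (0, 0))]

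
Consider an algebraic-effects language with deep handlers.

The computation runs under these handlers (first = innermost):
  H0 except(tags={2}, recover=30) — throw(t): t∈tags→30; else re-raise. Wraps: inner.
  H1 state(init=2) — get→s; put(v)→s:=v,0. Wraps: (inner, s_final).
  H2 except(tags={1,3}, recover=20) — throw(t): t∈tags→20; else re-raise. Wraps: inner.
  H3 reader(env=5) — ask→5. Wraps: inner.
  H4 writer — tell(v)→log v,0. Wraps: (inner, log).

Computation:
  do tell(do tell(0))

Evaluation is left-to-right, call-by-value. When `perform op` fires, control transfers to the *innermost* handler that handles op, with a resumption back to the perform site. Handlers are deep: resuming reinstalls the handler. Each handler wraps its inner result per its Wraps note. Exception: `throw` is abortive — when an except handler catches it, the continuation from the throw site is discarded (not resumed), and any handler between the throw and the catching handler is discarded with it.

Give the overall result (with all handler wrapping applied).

Answer: ((0, 2), (0, 0))

Working:
tell(0) @ H4 ⇒ log+=0
tell(0) @ H4 ⇒ log+=0
H0 returns 0
H1 returns (0, 2)
H2 returns (0, 2)
H3 returns (0, 2)
H4 returns ((0, 2), (0, 0))
= ((0, 2), (0, 0))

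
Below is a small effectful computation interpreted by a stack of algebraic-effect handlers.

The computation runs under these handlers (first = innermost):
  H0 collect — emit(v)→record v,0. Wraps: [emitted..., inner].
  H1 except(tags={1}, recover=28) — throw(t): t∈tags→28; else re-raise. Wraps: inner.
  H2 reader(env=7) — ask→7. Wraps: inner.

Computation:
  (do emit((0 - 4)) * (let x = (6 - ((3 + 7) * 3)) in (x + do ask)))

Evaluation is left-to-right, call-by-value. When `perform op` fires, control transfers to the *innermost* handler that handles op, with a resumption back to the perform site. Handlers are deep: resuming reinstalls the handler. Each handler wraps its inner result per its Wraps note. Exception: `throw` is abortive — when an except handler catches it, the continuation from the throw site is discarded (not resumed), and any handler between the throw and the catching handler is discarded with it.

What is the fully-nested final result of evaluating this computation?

Step-by-step:
emit(-4) @ H0 ⇒ out+=-4
ask @ H2 ⇒ 7
H0 returns [-4, 0]
H1 returns [-4, 0]
H2 returns [-4, 0]
= [-4, 0]

Answer: [-4, 0]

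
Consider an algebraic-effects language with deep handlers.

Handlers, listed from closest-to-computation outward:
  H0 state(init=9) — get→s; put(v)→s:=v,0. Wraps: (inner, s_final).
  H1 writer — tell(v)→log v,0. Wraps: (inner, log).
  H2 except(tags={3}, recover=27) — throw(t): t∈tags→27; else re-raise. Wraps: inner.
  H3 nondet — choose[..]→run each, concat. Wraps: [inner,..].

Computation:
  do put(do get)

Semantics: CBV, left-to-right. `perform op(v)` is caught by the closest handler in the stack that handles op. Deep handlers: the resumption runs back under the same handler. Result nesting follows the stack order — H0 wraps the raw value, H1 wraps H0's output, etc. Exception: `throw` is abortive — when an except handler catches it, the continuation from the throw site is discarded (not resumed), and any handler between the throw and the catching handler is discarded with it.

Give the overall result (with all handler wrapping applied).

Step-by-step:
get @ H0 ⇒ 9
put(9) @ H0 ⇒ s:=9
H0 returns (0, 9)
H1 returns ((0, 9), ())
H2 returns ((0, 9), ())
H3 returns [((0, 9), ())]
= [((0, 9), ())]

Answer: [((0, 9), ())]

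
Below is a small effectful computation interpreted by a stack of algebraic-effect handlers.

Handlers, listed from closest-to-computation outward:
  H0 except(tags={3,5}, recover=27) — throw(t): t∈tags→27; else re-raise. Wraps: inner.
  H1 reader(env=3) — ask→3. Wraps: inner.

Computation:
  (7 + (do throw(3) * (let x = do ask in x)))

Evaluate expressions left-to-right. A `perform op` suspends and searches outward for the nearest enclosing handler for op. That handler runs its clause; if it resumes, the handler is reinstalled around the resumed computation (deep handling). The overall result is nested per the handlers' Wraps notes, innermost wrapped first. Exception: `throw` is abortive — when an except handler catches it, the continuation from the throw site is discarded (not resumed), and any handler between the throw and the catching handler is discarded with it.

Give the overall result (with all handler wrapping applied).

Evaluation trace:
throw(3) @ H0 caught ⇒ 27
H1 returns 27
= 27

Answer: 27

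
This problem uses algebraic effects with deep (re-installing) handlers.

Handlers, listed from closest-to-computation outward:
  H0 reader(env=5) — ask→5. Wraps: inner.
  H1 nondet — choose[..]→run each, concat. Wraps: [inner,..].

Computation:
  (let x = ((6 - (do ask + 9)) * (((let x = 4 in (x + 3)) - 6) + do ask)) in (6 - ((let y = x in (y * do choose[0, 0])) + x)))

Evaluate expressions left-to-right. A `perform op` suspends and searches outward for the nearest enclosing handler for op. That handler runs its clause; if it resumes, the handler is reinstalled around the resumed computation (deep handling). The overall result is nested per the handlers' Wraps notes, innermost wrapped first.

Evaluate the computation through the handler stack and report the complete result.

Answer: [54, 54]

Step-by-step:
ask @ H0 ⇒ 5
ask @ H0 ⇒ 5
choose[0, 0] @ H1
  branch[0] choose=0:
    H0 returns 54
    H1 returns [54]
  branch[1] choose=0:
    H0 returns 54
    H1 returns [54]
= [54, 54]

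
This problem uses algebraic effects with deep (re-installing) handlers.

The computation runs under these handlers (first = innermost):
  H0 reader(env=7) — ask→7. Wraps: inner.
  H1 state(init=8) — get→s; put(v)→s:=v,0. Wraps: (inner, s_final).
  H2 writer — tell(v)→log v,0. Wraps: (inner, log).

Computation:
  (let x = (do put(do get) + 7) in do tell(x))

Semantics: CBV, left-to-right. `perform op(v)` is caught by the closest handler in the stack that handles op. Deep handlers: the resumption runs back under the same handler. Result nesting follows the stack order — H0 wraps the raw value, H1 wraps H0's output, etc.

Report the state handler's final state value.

Answer: 8

Step-by-step:
get @ H1 ⇒ 8
put(8) @ H1 ⇒ s:=8
tell(7) @ H2 ⇒ log+=7
H0 returns 0
H1 returns (0, 8)
H2 returns ((0, 8), (7))
= ((0, 8), (7))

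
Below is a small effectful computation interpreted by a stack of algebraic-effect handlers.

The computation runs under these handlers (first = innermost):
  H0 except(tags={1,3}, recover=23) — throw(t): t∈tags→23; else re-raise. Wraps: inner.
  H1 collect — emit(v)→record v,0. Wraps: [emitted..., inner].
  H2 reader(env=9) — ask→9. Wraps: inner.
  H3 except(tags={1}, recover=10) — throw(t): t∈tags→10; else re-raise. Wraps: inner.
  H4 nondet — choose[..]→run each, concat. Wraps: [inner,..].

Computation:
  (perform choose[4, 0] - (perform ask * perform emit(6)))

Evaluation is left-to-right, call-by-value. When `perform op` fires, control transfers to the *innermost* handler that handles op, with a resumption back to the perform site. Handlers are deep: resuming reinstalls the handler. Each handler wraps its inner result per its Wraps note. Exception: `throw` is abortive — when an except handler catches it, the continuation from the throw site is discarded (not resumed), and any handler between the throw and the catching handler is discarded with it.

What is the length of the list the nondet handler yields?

Answer: 2

Step-by-step:
choose[4, 0] @ H4
  branch[0] choose=4:
    ask @ H2 ⇒ 9
    emit(6) @ H1 ⇒ out+=6
    H0 returns 4
    H1 returns [6, 4]
    H2 returns [6, 4]
    H3 returns [6, 4]
    H4 returns [[6, 4]]
  branch[1] choose=0:
    ask @ H2 ⇒ 9
    emit(6) @ H1 ⇒ out+=6
    H0 returns 0
    H1 returns [6, 0]
    H2 returns [6, 0]
    H3 returns [6, 0]
    H4 returns [[6, 0]]
= [[6, 4], [6, 0]]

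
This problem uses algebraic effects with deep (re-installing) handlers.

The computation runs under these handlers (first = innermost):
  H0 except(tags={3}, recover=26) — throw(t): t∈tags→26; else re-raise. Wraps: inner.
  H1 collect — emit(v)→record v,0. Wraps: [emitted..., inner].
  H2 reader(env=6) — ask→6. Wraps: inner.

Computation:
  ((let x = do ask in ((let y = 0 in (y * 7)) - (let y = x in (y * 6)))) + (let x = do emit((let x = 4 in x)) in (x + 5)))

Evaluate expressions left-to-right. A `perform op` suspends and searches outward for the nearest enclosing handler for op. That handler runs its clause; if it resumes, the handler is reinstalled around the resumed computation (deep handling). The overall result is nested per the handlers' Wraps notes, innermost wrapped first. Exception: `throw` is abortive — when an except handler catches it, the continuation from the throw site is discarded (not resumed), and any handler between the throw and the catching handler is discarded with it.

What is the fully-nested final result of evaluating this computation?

Answer: [4, -31]

Evaluation trace:
ask @ H2 ⇒ 6
emit(4) @ H1 ⇒ out+=4
H0 returns -31
H1 returns [4, -31]
H2 returns [4, -31]
= [4, -31]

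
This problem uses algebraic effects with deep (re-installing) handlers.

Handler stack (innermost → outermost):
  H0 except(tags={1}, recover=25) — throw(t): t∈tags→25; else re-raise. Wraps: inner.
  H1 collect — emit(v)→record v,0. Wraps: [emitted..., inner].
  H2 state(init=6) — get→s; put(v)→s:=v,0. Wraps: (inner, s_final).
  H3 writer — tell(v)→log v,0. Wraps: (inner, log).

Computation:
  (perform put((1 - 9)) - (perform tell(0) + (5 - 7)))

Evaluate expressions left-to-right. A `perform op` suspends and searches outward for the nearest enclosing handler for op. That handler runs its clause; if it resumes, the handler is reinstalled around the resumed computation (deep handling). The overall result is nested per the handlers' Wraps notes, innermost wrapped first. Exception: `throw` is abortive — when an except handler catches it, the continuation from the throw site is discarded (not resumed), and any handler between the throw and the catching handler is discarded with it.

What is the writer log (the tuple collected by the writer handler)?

Answer: (0)

Step-by-step:
put(-8) @ H2 ⇒ s:=-8
tell(0) @ H3 ⇒ log+=0
H0 returns 2
H1 returns [2]
H2 returns ([2], -8)
H3 returns (([2], -8), (0))
= (([2], -8), (0))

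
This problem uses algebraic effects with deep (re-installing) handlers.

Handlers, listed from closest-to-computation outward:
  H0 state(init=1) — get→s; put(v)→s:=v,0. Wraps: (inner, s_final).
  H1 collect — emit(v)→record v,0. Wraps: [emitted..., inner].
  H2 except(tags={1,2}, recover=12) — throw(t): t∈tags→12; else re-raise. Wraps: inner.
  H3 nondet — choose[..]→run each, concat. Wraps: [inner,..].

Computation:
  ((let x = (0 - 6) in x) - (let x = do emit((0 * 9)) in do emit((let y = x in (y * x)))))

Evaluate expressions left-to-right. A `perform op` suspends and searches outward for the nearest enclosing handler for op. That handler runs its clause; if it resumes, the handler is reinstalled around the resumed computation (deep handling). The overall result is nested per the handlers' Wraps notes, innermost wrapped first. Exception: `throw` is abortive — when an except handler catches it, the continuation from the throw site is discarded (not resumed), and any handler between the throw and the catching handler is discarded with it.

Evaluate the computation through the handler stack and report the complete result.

Answer: [[0, 0, (-6, 1)]]

Evaluation trace:
emit(0) @ H1 ⇒ out+=0
emit(0) @ H1 ⇒ out+=0
H0 returns (-6, 1)
H1 returns [0, 0, (-6, 1)]
H2 returns [0, 0, (-6, 1)]
H3 returns [[0, 0, (-6, 1)]]
= [[0, 0, (-6, 1)]]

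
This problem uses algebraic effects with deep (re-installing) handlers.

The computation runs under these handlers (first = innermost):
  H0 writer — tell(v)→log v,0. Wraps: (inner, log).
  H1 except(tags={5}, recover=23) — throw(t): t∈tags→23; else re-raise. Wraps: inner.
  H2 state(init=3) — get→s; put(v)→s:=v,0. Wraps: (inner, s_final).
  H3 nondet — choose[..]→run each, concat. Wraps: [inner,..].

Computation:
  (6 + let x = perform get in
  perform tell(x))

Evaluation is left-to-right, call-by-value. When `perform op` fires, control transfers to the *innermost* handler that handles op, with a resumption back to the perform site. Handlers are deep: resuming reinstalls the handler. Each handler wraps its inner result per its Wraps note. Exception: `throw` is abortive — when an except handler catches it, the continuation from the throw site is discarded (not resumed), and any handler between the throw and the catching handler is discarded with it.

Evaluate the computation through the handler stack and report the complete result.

Answer: [((6, (3)), 3)]

Working:
get @ H2 ⇒ 3
tell(3) @ H0 ⇒ log+=3
H0 returns (6, (3))
H1 returns (6, (3))
H2 returns ((6, (3)), 3)
H3 returns [((6, (3)), 3)]
= [((6, (3)), 3)]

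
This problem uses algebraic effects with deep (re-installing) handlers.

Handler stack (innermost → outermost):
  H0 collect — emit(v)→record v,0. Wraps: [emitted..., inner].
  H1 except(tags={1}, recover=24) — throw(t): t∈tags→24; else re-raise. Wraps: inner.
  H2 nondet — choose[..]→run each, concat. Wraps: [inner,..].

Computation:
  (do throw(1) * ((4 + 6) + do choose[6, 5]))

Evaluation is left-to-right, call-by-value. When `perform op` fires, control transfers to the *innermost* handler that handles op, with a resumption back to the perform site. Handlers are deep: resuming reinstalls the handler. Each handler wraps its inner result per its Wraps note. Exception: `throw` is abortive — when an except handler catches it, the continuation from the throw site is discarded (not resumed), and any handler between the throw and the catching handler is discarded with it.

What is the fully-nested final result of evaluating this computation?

Evaluation trace:
throw(1) @ H1 caught ⇒ 24
H2 returns [24]
= [24]

Answer: [24]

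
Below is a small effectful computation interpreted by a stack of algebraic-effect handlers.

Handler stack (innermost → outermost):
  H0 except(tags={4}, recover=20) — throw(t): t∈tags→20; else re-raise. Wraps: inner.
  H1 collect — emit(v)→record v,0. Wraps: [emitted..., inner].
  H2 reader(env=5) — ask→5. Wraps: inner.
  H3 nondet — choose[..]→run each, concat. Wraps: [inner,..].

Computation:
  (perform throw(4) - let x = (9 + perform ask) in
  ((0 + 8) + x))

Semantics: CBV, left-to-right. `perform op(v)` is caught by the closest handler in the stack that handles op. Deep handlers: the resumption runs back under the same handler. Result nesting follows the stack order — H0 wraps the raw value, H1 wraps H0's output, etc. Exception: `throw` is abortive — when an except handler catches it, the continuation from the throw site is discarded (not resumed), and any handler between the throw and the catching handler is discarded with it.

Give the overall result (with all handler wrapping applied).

Answer: [[20]]

Evaluation trace:
throw(4) @ H0 caught ⇒ 20
H1 returns [20]
H2 returns [20]
H3 returns [[20]]
= [[20]]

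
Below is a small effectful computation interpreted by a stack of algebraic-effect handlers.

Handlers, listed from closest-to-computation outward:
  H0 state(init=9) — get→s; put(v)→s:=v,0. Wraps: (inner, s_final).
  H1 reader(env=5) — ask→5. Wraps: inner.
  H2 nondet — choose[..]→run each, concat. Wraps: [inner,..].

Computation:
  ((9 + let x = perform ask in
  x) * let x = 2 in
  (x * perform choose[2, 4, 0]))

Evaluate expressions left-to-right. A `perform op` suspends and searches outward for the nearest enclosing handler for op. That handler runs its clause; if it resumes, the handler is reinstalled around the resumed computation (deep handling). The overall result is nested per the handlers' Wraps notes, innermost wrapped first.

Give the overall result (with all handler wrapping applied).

Evaluation trace:
ask @ H1 ⇒ 5
choose[2, 4, 0] @ H2
  branch[0] choose=2:
    H0 returns (56, 9)
    H1 returns (56, 9)
    H2 returns [(56, 9)]
  branch[1] choose=4:
    H0 returns (112, 9)
    H1 returns (112, 9)
    H2 returns [(112, 9)]
  branch[2] choose=0:
    H0 returns (0, 9)
    H1 returns (0, 9)
    H2 returns [(0, 9)]
= [(56, 9), (112, 9), (0, 9)]

Answer: [(56, 9), (112, 9), (0, 9)]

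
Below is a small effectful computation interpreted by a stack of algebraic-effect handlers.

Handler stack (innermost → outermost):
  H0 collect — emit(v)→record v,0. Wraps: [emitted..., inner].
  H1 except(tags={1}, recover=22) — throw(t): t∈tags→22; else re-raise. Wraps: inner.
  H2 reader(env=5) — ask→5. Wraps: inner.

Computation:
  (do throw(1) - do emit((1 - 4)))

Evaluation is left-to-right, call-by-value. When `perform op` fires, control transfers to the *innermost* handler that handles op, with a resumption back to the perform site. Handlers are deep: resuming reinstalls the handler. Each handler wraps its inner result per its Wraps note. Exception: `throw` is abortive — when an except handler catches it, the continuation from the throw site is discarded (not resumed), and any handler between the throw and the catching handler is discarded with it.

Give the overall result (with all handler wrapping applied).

Answer: 22

Evaluation trace:
throw(1) @ H1 caught ⇒ 22
H2 returns 22
= 22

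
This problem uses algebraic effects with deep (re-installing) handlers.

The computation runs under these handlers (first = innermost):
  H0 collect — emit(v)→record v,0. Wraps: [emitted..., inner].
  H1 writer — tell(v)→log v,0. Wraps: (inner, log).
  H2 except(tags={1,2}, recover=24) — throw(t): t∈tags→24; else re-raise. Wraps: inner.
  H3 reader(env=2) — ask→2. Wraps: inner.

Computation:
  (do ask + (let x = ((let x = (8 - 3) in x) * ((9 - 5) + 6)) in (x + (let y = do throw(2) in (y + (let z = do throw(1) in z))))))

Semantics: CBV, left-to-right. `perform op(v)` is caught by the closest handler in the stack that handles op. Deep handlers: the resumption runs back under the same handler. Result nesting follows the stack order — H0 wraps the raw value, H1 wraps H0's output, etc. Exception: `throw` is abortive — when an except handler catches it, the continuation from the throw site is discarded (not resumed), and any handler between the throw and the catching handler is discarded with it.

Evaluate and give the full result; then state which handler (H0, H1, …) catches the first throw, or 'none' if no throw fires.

Answer: 24 ; first throw caught by: H2

Step-by-step:
ask @ H3 ⇒ 2
throw(2) @ H2 caught ⇒ 24
H3 returns 24
= 24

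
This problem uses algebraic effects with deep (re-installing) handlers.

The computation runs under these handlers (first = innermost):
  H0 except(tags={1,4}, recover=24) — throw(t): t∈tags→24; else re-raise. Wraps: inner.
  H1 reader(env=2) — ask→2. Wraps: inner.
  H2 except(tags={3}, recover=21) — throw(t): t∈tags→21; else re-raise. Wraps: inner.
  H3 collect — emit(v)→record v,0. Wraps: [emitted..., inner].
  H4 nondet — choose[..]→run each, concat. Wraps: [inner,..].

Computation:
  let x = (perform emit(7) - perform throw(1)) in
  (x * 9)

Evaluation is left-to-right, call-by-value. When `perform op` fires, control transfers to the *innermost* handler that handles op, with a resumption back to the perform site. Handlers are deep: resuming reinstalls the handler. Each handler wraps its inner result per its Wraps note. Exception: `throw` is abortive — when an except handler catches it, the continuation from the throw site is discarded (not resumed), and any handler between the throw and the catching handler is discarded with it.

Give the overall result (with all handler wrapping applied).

Answer: [[7, 24]]

Working:
emit(7) @ H3 ⇒ out+=7
throw(1) @ H0 caught ⇒ 24
H1 returns 24
H2 returns 24
H3 returns [7, 24]
H4 returns [[7, 24]]
= [[7, 24]]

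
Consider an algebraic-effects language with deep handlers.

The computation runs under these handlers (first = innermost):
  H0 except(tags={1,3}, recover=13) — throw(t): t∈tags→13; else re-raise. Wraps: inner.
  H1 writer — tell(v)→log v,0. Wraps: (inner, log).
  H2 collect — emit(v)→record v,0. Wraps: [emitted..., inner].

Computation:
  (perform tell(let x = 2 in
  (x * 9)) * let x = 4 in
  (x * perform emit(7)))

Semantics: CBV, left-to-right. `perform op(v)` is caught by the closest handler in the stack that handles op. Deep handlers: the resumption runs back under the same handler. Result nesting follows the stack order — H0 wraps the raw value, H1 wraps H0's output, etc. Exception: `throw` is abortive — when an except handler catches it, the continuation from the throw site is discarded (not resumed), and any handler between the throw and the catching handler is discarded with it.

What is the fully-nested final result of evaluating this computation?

Answer: [7, (0, (18))]

Step-by-step:
tell(18) @ H1 ⇒ log+=18
emit(7) @ H2 ⇒ out+=7
H0 returns 0
H1 returns (0, (18))
H2 returns [7, (0, (18))]
= [7, (0, (18))]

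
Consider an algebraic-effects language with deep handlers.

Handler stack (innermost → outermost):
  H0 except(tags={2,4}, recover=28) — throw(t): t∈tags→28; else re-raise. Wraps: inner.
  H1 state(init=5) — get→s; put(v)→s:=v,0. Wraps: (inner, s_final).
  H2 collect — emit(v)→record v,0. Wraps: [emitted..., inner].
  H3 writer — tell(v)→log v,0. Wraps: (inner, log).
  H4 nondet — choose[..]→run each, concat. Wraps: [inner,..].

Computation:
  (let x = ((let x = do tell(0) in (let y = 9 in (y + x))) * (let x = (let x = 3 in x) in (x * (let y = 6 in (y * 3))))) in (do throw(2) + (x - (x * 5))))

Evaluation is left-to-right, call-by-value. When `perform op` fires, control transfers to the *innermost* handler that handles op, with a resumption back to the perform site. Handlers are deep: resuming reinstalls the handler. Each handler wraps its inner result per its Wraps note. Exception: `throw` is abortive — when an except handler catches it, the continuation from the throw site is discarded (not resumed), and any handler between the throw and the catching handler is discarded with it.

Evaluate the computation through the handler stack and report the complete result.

Working:
tell(0) @ H3 ⇒ log+=0
throw(2) @ H0 caught ⇒ 28
H1 returns (28, 5)
H2 returns [(28, 5)]
H3 returns ([(28, 5)], (0))
H4 returns [([(28, 5)], (0))]
= [([(28, 5)], (0))]

Answer: [([(28, 5)], (0))]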